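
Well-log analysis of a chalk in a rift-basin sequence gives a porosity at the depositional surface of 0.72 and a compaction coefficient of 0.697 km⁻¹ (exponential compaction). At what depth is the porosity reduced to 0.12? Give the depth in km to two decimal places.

Invert Athy's law: d = ln(φ₀/φ) / k
d = ln(0.72/0.12) / 0.697 = ln(6) / 0.697 = 1.7918 / 0.697 = 2.571 km

2.57 km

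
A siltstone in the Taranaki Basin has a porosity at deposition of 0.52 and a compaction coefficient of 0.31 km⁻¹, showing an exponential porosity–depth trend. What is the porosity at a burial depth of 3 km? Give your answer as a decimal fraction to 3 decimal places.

0.205

φ = φ₀·exp(−β·Z) = 0.52 × exp(−0.31 × 3) = 0.52 × exp(−0.93)
  = 0.52 × 0.3946 = 0.2052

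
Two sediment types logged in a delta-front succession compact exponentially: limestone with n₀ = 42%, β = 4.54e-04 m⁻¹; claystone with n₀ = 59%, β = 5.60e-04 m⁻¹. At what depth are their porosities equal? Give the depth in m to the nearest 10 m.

Working in km (1 km = 1000 m; β in km⁻¹ = β in m⁻¹ × 1000):
Set n₀ₐ e^(−βₐd) = n₀ᵦ e^(−βᵦd) ⇒ ln(n₀ₐ/n₀ᵦ) = (βₐ − βᵦ)·d
d = ln(0.42/0.59) / (0.454 − 0.56) = -0.3399 / -0.106 = 3.206 km

3210 m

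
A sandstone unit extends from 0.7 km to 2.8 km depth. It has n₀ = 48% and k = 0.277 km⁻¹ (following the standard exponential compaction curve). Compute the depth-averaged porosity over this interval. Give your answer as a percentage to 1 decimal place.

⟨n⟩ = (1/(d₂−d₁)) ∫ n₀ e^(−kd) dd = n₀·(e^(−k·d₁) − e^(−k·d₂)) / (k·(d₂−d₁))
e^(−0.277×0.7) = 0.8237; e^(−0.277×2.8) = 0.4604
⟨n⟩ = 0.48 × (0.8237 − 0.4604) / (0.277 × 2.1) = 0.48 × 0.6246 = 0.2998

30.0%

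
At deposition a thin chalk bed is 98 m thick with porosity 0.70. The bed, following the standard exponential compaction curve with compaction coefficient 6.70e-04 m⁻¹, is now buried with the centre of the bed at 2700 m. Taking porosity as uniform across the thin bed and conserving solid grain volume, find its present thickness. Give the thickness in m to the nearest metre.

Working in km (1 km = 1000 m; k in km⁻¹ = k in m⁻¹ × 1000):
Porosity at 2.7 km: φ = 0.7·exp(−0.67×2.7) = 0.1147
Solid-volume conservation: h(1−φ) = h₀(1−φ₀) ⇒ h = h₀·(1−φ₀)/(1−φ)
h = 0.098 × (1 − 0.7)/(1 − 0.1147) = 0.098 × 0.3389 = 0.0332 km

33 m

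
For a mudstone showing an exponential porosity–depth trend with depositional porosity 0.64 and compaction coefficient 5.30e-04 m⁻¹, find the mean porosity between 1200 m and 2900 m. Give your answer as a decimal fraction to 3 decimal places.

Working in km (1 km = 1000 m; c in km⁻¹ = c in m⁻¹ × 1000):
⟨n⟩ = (1/(z₂−z₁)) ∫ n₀ e^(−cz) dz = n₀·(e^(−c·z₁) − e^(−c·z₂)) / (c·(z₂−z₁))
e^(−0.53×1.2) = 0.5294; e^(−0.53×2.9) = 0.2150
⟨n⟩ = 0.64 × (0.5294 − 0.2150) / (0.53 × 1.7) = 0.64 × 0.3489 = 0.2233

0.223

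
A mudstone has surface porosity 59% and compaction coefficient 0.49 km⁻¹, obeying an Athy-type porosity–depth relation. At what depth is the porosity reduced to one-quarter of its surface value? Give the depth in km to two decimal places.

2.83 km

n/n₀ = 1/4 ⇒ exp(−c·Z) = 1/4 ⇒ Z = ln(4) / c
Z = 1.3863 / 0.49 = 2.829 km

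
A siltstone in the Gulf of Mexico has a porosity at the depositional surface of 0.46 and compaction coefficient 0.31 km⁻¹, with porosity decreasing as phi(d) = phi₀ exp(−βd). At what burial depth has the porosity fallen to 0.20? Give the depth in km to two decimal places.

2.69 km

Invert Athy's law: d = ln(phi₀/phi) / β
d = ln(0.46/0.2) / 0.31 = ln(2.3) / 0.31 = 0.8329 / 0.31 = 2.687 km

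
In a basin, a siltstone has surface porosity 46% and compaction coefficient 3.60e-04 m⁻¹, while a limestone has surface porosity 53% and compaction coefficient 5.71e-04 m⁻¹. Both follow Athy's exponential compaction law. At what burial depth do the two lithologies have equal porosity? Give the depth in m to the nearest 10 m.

Working in km (1 km = 1000 m; k in km⁻¹ = k in m⁻¹ × 1000):
Set n₀ₐ e^(−kₐd) = n₀ᵦ e^(−kᵦd) ⇒ ln(n₀ₐ/n₀ᵦ) = (kₐ − kᵦ)·d
d = ln(0.46/0.53) / (0.36 − 0.571) = -0.1417 / -0.211 = 0.671 km

670 m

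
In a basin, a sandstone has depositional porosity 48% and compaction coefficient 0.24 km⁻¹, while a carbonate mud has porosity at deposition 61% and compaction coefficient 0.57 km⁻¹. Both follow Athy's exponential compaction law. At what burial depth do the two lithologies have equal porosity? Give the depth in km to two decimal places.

Set n₀ₐ e^(−βₐZ) = n₀ᵦ e^(−βᵦZ) ⇒ ln(n₀ₐ/n₀ᵦ) = (βₐ − βᵦ)·Z
Z = ln(0.48/0.61) / (0.24 − 0.57) = -0.2397 / -0.33 = 0.726 km

0.73 km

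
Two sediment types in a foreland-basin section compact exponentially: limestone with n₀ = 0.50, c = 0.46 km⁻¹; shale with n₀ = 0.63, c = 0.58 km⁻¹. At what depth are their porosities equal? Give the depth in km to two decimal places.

Set n₀ₐ e^(−cₐd) = n₀ᵦ e^(−cᵦd) ⇒ ln(n₀ₐ/n₀ᵦ) = (cₐ − cᵦ)·d
d = ln(0.5/0.63) / (0.46 − 0.58) = -0.2311 / -0.12 = 1.926 km

1.93 km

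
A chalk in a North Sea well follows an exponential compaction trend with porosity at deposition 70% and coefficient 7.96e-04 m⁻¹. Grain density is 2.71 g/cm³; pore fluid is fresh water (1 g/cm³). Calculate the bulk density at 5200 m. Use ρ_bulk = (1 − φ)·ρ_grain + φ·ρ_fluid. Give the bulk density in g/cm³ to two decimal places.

2.69 g/cm³

Working in km (1 km = 1000 m; c in km⁻¹ = c in m⁻¹ × 1000):
Porosity at depth: φ = 0.7·exp(−0.796×5.2) = 0.7×0.0159 = 0.0112
Bulk density: ρ_b = (1−φ)ρ_g + φ·ρ_f = 0.9888×2.71 + 0.0112×1
       = 2.680 + 0.011 = 2.691 g/cm³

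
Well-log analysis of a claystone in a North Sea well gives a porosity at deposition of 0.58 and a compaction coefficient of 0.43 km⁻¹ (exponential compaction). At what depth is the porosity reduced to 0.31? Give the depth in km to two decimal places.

Invert Athy's law: Z = ln(n₀/n) / β
Z = ln(0.58/0.31) / 0.43 = ln(1.871) / 0.43 = 0.6265 / 0.43 = 1.457 km

1.46 km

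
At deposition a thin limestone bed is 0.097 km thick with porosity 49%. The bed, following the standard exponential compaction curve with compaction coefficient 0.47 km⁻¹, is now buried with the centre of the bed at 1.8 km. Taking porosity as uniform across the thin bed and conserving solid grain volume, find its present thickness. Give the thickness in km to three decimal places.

Porosity at 1.8 km: phi = 0.49·exp(−0.47×1.8) = 0.2103
Solid-volume conservation: h(1−phi) = h₀(1−phi₀) ⇒ h = h₀·(1−phi₀)/(1−phi)
h = 0.097 × (1 − 0.49)/(1 − 0.2103) = 0.097 × 0.6458 = 0.0626 km

0.063 km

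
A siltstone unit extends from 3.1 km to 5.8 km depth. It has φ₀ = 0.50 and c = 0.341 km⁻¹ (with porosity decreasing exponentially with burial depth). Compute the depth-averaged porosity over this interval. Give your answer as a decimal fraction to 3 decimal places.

⟨φ⟩ = (1/(Z₂−Z₁)) ∫ φ₀ e^(−cZ) dZ = φ₀·(e^(−c·Z₁) − e^(−c·Z₂)) / (c·(Z₂−Z₁))
e^(−0.341×3.1) = 0.3475; e^(−0.341×5.8) = 0.1384
⟨φ⟩ = 0.5 × (0.3475 − 0.1384) / (0.341 × 2.7) = 0.5 × 0.2271 = 0.1135

0.114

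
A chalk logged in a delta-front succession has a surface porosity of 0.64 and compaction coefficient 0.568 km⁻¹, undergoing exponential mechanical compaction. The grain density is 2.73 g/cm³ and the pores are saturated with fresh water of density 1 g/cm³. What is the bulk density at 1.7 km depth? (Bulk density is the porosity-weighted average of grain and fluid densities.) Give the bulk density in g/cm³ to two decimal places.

Porosity at depth: n = 0.64·exp(−0.568×1.7) = 0.64×0.3808 = 0.2437
Bulk density: ρ_b = (1−n)ρ_g + n·ρ_f = 0.7563×2.73 + 0.2437×1
       = 2.065 + 0.244 = 2.308 g/cm³

2.31 g/cm³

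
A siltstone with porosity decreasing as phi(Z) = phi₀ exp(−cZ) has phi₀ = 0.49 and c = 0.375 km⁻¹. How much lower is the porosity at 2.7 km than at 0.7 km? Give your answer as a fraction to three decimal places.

phi(0.7) = 0.49·e^(−0.375×0.7) = 0.3769
phi(2.7) = 0.49·e^(−0.375×2.7) = 0.1780
Δphi = 0.3769 − 0.1780 = 0.1989

0.199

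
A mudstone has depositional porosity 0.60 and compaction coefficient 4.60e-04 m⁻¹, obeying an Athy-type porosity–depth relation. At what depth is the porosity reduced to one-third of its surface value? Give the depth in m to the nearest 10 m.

Working in km (1 km = 1000 m; β in km⁻¹ = β in m⁻¹ × 1000):
phi/phi₀ = 1/3 ⇒ exp(−β·z) = 1/3 ⇒ z = ln(3) / β
z = 1.0986 / 0.46 = 2.388 km

2390 m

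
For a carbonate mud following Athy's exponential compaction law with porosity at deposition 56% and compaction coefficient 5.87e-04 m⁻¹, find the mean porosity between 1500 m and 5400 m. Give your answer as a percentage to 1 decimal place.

9.1%

Working in km (1 km = 1000 m; β in km⁻¹ = β in m⁻¹ × 1000):
⟨phi⟩ = (1/(d₂−d₁)) ∫ phi₀ e^(−βd) dd = phi₀·(e^(−β·d₁) − e^(−β·d₂)) / (β·(d₂−d₁))
e^(−0.587×1.5) = 0.4146; e^(−0.587×5.4) = 0.0420
⟨phi⟩ = 0.56 × (0.4146 − 0.0420) / (0.587 × 3.9) = 0.56 × 0.1627 = 0.0911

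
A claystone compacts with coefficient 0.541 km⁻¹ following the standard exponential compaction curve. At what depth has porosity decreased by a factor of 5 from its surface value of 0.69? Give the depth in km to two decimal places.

φ/φ₀ = 1/5 ⇒ exp(−k·d) = 1/5 ⇒ d = ln(5) / k
d = 1.6094 / 0.541 = 2.975 km

2.97 km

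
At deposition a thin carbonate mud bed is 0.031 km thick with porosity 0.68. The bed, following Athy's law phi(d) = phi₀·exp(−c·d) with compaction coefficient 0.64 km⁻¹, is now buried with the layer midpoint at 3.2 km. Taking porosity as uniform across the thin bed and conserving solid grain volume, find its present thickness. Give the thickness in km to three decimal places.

Porosity at 3.2 km: phi = 0.68·exp(−0.64×3.2) = 0.0877
Solid-volume conservation: h(1−phi) = h₀(1−phi₀) ⇒ h = h₀·(1−phi₀)/(1−phi)
h = 0.031 × (1 − 0.68)/(1 − 0.0877) = 0.031 × 0.3508 = 0.0109 km

0.011 km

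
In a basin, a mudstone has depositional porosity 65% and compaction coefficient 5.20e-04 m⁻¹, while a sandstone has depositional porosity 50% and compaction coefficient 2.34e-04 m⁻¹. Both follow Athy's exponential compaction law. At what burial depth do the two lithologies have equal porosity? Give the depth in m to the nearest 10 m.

Working in km (1 km = 1000 m; k in km⁻¹ = k in m⁻¹ × 1000):
Set φ₀ₐ e^(−kₐZ) = φ₀ᵦ e^(−kᵦZ) ⇒ ln(φ₀ₐ/φ₀ᵦ) = (kₐ − kᵦ)·Z
Z = ln(0.65/0.5) / (0.52 − 0.234) = 0.2624 / 0.286 = 0.917 km

920 m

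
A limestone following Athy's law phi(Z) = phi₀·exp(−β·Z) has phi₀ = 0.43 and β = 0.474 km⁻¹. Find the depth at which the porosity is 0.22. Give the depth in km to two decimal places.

Invert Athy's law: Z = ln(phi₀/phi) / β
Z = ln(0.43/0.22) / 0.474 = ln(1.955) / 0.474 = 0.6702 / 0.474 = 1.414 km

1.41 km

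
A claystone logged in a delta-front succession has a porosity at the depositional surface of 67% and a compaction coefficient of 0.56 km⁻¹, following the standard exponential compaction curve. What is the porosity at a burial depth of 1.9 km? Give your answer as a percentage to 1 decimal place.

23.1%

φ = φ₀·exp(−k·Z) = 0.67 × exp(−0.56 × 1.9) = 0.67 × exp(−1.064)
  = 0.67 × 0.3451 = 0.2312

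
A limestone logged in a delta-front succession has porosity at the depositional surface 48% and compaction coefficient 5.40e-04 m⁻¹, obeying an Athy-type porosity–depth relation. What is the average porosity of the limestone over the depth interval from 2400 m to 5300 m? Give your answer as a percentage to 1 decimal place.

6.6%

Working in km (1 km = 1000 m; β in km⁻¹ = β in m⁻¹ × 1000):
⟨φ⟩ = (1/(d₂−d₁)) ∫ φ₀ e^(−βd) dd = φ₀·(e^(−β·d₁) − e^(−β·d₂)) / (β·(d₂−d₁))
e^(−0.54×2.4) = 0.2736; e^(−0.54×5.3) = 0.0572
⟨φ⟩ = 0.48 × (0.2736 − 0.0572) / (0.54 × 2.9) = 0.48 × 0.1382 = 0.0664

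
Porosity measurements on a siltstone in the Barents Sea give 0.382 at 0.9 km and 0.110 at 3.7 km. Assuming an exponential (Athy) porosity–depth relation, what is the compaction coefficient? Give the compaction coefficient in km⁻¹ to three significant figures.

0.445 km⁻¹

Athy: φ(d) = φ₀ e^(−βd) ⇒ φ₁/φ₂ = e^{β(d₂−d₁)} ⇒ β = ln(φ₁/φ₂)/(d₂−d₁)
β = ln(0.382/0.11) / (3.7 − 0.9) = ln(3.473) / 2.8 = 1.2449 / 2.8 = 0.4446 km⁻¹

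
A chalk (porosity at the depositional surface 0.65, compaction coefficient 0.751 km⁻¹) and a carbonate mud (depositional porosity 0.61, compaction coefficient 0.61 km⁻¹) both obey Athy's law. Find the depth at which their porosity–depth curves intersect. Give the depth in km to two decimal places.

0.45 km

Set φ₀ₐ e^(−kₐz) = φ₀ᵦ e^(−kᵦz) ⇒ ln(φ₀ₐ/φ₀ᵦ) = (kₐ − kᵦ)·z
z = ln(0.65/0.61) / (0.751 − 0.61) = 0.0635 / 0.141 = 0.450 km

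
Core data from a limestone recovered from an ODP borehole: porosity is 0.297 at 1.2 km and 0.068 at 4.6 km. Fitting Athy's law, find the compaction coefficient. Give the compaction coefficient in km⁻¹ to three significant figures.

0.434 km⁻¹

Athy: φ(d) = φ₀ e^(−kd) ⇒ φ₁/φ₂ = e^{k(d₂−d₁)} ⇒ k = ln(φ₁/φ₂)/(d₂−d₁)
k = ln(0.297/0.068) / (4.6 − 1.2) = ln(4.368) / 3.4 = 1.4742 / 3.4 = 0.4336 km⁻¹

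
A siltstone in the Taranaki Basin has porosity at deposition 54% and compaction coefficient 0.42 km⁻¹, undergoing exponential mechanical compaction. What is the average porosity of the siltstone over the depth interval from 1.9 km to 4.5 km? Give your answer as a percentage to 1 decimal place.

⟨φ⟩ = (1/(z₂−z₁)) ∫ φ₀ e^(−kz) dz = φ₀·(e^(−k·z₁) − e^(−k·z₂)) / (k·(z₂−z₁))
e^(−0.42×1.9) = 0.4502; e^(−0.42×4.5) = 0.1511
⟨φ⟩ = 0.54 × (0.4502 − 0.1511) / (0.42 × 2.6) = 0.54 × 0.2740 = 0.1479

14.8%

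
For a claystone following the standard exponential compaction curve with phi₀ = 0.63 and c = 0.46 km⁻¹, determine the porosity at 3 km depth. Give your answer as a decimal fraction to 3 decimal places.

0.158

phi = phi₀·exp(−c·z) = 0.63 × exp(−0.46 × 3) = 0.63 × exp(−1.38)
  = 0.63 × 0.2516 = 0.1585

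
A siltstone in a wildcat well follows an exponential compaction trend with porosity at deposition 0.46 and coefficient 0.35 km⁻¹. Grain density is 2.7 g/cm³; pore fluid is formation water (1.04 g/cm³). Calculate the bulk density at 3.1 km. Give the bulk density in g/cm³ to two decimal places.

Porosity at depth: φ = 0.46·exp(−0.35×3.1) = 0.46×0.3379 = 0.1554
Bulk density: ρ_b = (1−φ)ρ_g + φ·ρ_f = 0.8446×2.7 + 0.1554×1.04
       = 2.280 + 0.162 = 2.442 g/cm³

2.44 g/cm³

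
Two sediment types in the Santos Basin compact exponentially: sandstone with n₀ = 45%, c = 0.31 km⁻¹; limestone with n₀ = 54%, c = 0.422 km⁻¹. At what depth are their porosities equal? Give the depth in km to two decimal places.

1.63 km

Set n₀ₐ e^(−cₐZ) = n₀ᵦ e^(−cᵦZ) ⇒ ln(n₀ₐ/n₀ᵦ) = (cₐ − cᵦ)·Z
Z = ln(0.45/0.54) / (0.31 − 0.422) = -0.1823 / -0.112 = 1.628 km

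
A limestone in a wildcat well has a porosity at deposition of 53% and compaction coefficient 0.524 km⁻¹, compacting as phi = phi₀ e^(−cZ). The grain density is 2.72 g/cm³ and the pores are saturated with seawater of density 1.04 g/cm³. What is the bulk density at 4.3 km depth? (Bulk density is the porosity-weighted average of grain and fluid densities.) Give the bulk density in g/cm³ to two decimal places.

2.63 g/cm³

Porosity at depth: phi = 0.53·exp(−0.524×4.3) = 0.53×0.1051 = 0.0557
Bulk density: ρ_b = (1−phi)ρ_g + phi·ρ_f = 0.9443×2.72 + 0.0557×1.04
       = 2.569 + 0.058 = 2.626 g/cm³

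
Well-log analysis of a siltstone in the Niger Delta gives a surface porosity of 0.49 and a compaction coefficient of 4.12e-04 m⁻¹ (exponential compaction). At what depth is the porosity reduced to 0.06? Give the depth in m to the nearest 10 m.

5100 m

Working in km (1 km = 1000 m; β in km⁻¹ = β in m⁻¹ × 1000):
Invert Athy's law: Z = ln(n₀/n) / β
Z = ln(0.49/0.06) / 0.412 = ln(8.167) / 0.412 = 2.1001 / 0.412 = 5.097 km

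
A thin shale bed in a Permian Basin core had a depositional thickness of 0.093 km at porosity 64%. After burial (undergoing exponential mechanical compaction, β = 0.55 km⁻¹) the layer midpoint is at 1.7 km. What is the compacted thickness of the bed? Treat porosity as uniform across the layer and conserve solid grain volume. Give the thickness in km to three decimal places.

Porosity at 1.7 km: n = 0.64·exp(−0.55×1.7) = 0.2513
Solid-volume conservation: h(1−n) = h₀(1−n₀) ⇒ h = h₀·(1−n₀)/(1−n)
h = 0.093 × (1 − 0.64)/(1 − 0.2513) = 0.093 × 0.4808 = 0.0447 km

0.045 km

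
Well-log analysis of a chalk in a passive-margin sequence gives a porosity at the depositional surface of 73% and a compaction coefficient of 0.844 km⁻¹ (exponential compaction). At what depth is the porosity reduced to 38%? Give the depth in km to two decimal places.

Invert Athy's law: Z = ln(n₀/n) / β
Z = ln(0.73/0.38) / 0.844 = ln(1.921) / 0.844 = 0.6529 / 0.844 = 0.774 km

0.77 km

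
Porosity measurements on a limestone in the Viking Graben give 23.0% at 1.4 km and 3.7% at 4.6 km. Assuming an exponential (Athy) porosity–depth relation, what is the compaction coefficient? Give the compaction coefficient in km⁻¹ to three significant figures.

Athy: phi(Z) = phi₀ e^(−cZ) ⇒ phi₁/phi₂ = e^{c(Z₂−Z₁)} ⇒ c = ln(phi₁/phi₂)/(Z₂−Z₁)
c = ln(0.23/0.037) / (4.6 − 1.4) = ln(6.216) / 3.2 = 1.8272 / 3.2 = 0.571 km⁻¹

0.571 km⁻¹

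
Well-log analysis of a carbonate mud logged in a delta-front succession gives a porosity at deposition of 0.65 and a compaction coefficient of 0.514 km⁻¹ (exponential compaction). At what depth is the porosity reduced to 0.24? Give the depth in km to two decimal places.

Invert Athy's law: Z = ln(φ₀/φ) / β
Z = ln(0.65/0.24) / 0.514 = ln(2.708) / 0.514 = 0.9963 / 0.514 = 1.938 km

1.94 km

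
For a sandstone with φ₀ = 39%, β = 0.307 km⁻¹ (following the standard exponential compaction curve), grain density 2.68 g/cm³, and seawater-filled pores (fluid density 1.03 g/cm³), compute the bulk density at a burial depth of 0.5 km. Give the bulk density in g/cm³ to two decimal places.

2.13 g/cm³

Porosity at depth: φ = 0.39·exp(−0.307×0.5) = 0.39×0.8577 = 0.3345
Bulk density: ρ_b = (1−φ)ρ_g + φ·ρ_f = 0.6655×2.68 + 0.3345×1.03
       = 1.784 + 0.345 = 2.128 g/cm³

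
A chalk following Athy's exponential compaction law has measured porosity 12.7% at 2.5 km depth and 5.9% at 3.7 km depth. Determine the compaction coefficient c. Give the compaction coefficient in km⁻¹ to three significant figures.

0.639 km⁻¹

Athy: φ(z) = φ₀ e^(−cz) ⇒ φ₁/φ₂ = e^{c(z₂−z₁)} ⇒ c = ln(φ₁/φ₂)/(z₂−z₁)
c = ln(0.127/0.059) / (3.7 − 2.5) = ln(2.153) / 1.2 = 0.7666 / 1.2 = 0.6389 km⁻¹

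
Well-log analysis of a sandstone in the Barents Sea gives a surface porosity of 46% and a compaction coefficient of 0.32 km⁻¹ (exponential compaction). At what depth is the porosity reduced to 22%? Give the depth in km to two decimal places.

Invert Athy's law: d = ln(phi₀/phi) / β
d = ln(0.46/0.22) / 0.32 = ln(2.091) / 0.32 = 0.7376 / 0.32 = 2.305 km

2.30 km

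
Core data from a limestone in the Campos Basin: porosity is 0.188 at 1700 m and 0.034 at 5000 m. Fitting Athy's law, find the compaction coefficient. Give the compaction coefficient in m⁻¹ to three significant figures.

Working in km (1 km = 1000 m; k in km⁻¹ = k in m⁻¹ × 1000):
Athy: φ(Z) = φ₀ e^(−kZ) ⇒ φ₁/φ₂ = e^{k(Z₂−Z₁)} ⇒ k = ln(φ₁/φ₂)/(Z₂−Z₁)
k = ln(0.188/0.034) / (5 − 1.7) = ln(5.529) / 3.3 = 1.7101 / 3.3 = 0.5182 km⁻¹

0.000518 m⁻¹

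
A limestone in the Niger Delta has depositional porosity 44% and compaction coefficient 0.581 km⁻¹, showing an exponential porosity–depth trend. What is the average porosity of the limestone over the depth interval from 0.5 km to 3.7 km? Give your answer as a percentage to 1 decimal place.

14.9%

⟨φ⟩ = (1/(d₂−d₁)) ∫ φ₀ e^(−βd) dd = φ₀·(e^(−β·d₁) − e^(−β·d₂)) / (β·(d₂−d₁))
e^(−0.581×0.5) = 0.7479; e^(−0.581×3.7) = 0.1165
⟨φ⟩ = 0.44 × (0.7479 − 0.1165) / (0.581 × 3.2) = 0.44 × 0.3396 = 0.1494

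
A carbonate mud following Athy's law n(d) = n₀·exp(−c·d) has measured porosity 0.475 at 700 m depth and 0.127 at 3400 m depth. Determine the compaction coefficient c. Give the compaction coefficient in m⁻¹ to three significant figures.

0.000489 m⁻¹

Working in km (1 km = 1000 m; c in km⁻¹ = c in m⁻¹ × 1000):
Athy: n(d) = n₀ e^(−cd) ⇒ n₁/n₂ = e^{c(d₂−d₁)} ⇒ c = ln(n₁/n₂)/(d₂−d₁)
c = ln(0.475/0.127) / (3.4 − 0.7) = ln(3.74) / 2.7 = 1.3191 / 2.7 = 0.4886 km⁻¹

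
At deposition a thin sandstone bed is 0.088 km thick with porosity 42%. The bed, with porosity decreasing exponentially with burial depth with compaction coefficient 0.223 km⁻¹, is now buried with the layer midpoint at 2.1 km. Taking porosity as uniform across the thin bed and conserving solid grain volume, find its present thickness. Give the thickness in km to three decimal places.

0.069 km

Porosity at 2.1 km: phi = 0.42·exp(−0.223×2.1) = 0.2629
Solid-volume conservation: h(1−phi) = h₀(1−phi₀) ⇒ h = h₀·(1−phi₀)/(1−phi)
h = 0.088 × (1 − 0.42)/(1 − 0.2629) = 0.088 × 0.7869 = 0.0692 km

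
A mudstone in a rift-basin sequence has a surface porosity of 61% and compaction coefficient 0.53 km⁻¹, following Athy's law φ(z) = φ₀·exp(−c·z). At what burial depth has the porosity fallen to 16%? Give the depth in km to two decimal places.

Invert Athy's law: z = ln(φ₀/φ) / c
z = ln(0.61/0.16) / 0.53 = ln(3.812) / 0.53 = 1.3383 / 0.53 = 2.525 km

2.53 km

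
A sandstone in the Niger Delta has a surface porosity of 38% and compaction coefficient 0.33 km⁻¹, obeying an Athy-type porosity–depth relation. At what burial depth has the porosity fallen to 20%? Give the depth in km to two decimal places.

Invert Athy's law: z = ln(phi₀/phi) / k
z = ln(0.38/0.2) / 0.33 = ln(1.9) / 0.33 = 0.6419 / 0.33 = 1.945 km

1.95 km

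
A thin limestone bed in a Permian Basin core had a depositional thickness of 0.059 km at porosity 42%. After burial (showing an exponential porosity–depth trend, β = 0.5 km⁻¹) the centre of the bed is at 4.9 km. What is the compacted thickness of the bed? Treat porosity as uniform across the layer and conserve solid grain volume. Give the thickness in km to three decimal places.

0.036 km

Porosity at 4.9 km: φ = 0.42·exp(−0.5×4.9) = 0.0362
Solid-volume conservation: h(1−φ) = h₀(1−φ₀) ⇒ h = h₀·(1−φ₀)/(1−φ)
h = 0.059 × (1 − 0.42)/(1 − 0.0362) = 0.059 × 0.6018 = 0.0355 km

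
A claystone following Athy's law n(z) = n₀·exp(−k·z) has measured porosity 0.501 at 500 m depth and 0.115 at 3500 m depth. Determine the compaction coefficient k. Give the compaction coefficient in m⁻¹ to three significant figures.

0.000491 m⁻¹

Working in km (1 km = 1000 m; k in km⁻¹ = k in m⁻¹ × 1000):
Athy: n(z) = n₀ e^(−kz) ⇒ n₁/n₂ = e^{k(z₂−z₁)} ⇒ k = ln(n₁/n₂)/(z₂−z₁)
k = ln(0.501/0.115) / (3.5 − 0.5) = ln(4.357) / 3 = 1.4717 / 3 = 0.4906 km⁻¹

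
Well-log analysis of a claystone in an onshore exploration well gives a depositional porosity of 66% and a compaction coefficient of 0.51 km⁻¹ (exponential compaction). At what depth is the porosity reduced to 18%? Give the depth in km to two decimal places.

Invert Athy's law: d = ln(φ₀/φ) / c
d = ln(0.66/0.18) / 0.51 = ln(3.667) / 0.51 = 1.2993 / 0.51 = 2.548 km

2.55 km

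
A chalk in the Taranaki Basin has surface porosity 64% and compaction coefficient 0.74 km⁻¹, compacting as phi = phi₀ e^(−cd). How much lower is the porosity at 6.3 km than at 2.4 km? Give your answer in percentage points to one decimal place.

10.2 percentage points

phi(2.4) = 0.64·e^(−0.74×2.4) = 0.1084
phi(6.3) = 0.64·e^(−0.74×6.3) = 0.0060
Δphi = 0.1084 − 0.0060 = 0.1023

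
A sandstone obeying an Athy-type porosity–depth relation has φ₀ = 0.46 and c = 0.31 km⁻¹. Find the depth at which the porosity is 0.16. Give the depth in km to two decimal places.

Invert Athy's law: z = ln(φ₀/φ) / c
z = ln(0.46/0.16) / 0.31 = ln(2.875) / 0.31 = 1.0561 / 0.31 = 3.407 km

3.41 km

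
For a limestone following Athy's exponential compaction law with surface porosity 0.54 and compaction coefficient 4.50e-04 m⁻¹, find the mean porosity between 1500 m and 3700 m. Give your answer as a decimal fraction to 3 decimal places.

Working in km (1 km = 1000 m; c in km⁻¹ = c in m⁻¹ × 1000):
⟨phi⟩ = (1/(Z₂−Z₁)) ∫ phi₀ e^(−cZ) dZ = phi₀·(e^(−c·Z₁) − e^(−c·Z₂)) / (c·(Z₂−Z₁))
e^(−0.45×1.5) = 0.5092; e^(−0.45×3.7) = 0.1892
⟨phi⟩ = 0.54 × (0.5092 − 0.1892) / (0.45 × 2.2) = 0.54 × 0.3232 = 0.1745

0.175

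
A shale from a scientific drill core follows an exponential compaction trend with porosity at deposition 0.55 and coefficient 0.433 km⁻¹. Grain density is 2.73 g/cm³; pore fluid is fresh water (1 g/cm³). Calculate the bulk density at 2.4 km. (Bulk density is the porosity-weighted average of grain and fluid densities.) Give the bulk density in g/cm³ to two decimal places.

2.39 g/cm³

Porosity at depth: n = 0.55·exp(−0.433×2.4) = 0.55×0.3537 = 0.1946
Bulk density: ρ_b = (1−n)ρ_g + n·ρ_f = 0.8054×2.73 + 0.1946×1
       = 2.199 + 0.195 = 2.393 g/cm³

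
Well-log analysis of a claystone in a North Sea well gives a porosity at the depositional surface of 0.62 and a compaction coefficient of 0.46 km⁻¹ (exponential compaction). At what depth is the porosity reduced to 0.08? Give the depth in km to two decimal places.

4.45 km

Invert Athy's law: Z = ln(n₀/n) / k
Z = ln(0.62/0.08) / 0.46 = ln(7.75) / 0.46 = 2.0477 / 0.46 = 4.452 km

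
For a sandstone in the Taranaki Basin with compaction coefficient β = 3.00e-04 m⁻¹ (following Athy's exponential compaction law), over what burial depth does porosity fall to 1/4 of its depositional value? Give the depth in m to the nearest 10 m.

Working in km (1 km = 1000 m; β in km⁻¹ = β in m⁻¹ × 1000):
phi/phi₀ = 1/4 ⇒ exp(−β·Z) = 1/4 ⇒ Z = ln(4) / β
Z = 1.3863 / 0.3 = 4.621 km

4620 m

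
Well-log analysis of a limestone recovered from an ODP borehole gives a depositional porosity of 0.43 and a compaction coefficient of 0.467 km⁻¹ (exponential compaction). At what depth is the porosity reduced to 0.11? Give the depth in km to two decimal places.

2.92 km

Invert Athy's law: d = ln(φ₀/φ) / β
d = ln(0.43/0.11) / 0.467 = ln(3.909) / 0.467 = 1.3633 / 0.467 = 2.919 km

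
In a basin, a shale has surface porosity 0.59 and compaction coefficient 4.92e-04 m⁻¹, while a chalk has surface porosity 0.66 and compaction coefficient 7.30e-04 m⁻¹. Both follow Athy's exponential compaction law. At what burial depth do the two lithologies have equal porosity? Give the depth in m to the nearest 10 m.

Working in km (1 km = 1000 m; c in km⁻¹ = c in m⁻¹ × 1000):
Set phi₀ₐ e^(−cₐZ) = phi₀ᵦ e^(−cᵦZ) ⇒ ln(phi₀ₐ/phi₀ᵦ) = (cₐ − cᵦ)·Z
Z = ln(0.59/0.66) / (0.492 − 0.73) = -0.1121 / -0.238 = 0.471 km

470 m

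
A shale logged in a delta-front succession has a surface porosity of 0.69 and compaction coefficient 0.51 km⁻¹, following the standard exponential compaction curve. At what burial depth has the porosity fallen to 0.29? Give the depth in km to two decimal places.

Invert Athy's law: z = ln(φ₀/φ) / k
z = ln(0.69/0.29) / 0.51 = ln(2.379) / 0.51 = 0.8668 / 0.51 = 1.700 km

1.70 km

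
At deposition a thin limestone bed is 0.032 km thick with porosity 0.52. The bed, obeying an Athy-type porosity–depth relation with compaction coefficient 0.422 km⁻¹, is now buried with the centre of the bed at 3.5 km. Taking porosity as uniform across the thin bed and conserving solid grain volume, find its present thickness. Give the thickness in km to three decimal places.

0.017 km

Porosity at 3.5 km: φ = 0.52·exp(−0.422×3.5) = 0.1187
Solid-volume conservation: h(1−φ) = h₀(1−φ₀) ⇒ h = h₀·(1−φ₀)/(1−φ)
h = 0.032 × (1 − 0.52)/(1 − 0.1187) = 0.032 × 0.5447 = 0.0174 km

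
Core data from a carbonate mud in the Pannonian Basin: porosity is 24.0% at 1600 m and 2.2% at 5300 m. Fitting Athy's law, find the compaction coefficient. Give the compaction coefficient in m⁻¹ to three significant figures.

0.000646 m⁻¹

Working in km (1 km = 1000 m; k in km⁻¹ = k in m⁻¹ × 1000):
Athy: phi(Z) = phi₀ e^(−kZ) ⇒ phi₁/phi₂ = e^{k(Z₂−Z₁)} ⇒ k = ln(phi₁/phi₂)/(Z₂−Z₁)
k = ln(0.24/0.022) / (5.3 − 1.6) = ln(10.91) / 3.7 = 2.3896 / 3.7 = 0.6458 km⁻¹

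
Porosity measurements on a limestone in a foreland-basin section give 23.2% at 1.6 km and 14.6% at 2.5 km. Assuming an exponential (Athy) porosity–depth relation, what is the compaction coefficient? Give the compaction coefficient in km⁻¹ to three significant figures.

Athy: n(d) = n₀ e^(−cd) ⇒ n₁/n₂ = e^{c(d₂−d₁)} ⇒ c = ln(n₁/n₂)/(d₂−d₁)
c = ln(0.232/0.146) / (2.5 − 1.6) = ln(1.589) / 0.9 = 0.4631 / 0.9 = 0.5146 km⁻¹

0.515 km⁻¹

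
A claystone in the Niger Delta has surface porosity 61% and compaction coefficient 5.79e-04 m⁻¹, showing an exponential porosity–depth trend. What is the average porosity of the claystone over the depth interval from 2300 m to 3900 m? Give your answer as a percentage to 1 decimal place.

10.5%

Working in km (1 km = 1000 m; k in km⁻¹ = k in m⁻¹ × 1000):
⟨n⟩ = (1/(Z₂−Z₁)) ∫ n₀ e^(−kZ) dZ = n₀·(e^(−k·Z₁) − e^(−k·Z₂)) / (k·(Z₂−Z₁))
e^(−0.579×2.3) = 0.2640; e^(−0.579×3.9) = 0.1045
⟨n⟩ = 0.61 × (0.2640 − 0.1045) / (0.579 × 1.6) = 0.61 × 0.1721 = 0.1050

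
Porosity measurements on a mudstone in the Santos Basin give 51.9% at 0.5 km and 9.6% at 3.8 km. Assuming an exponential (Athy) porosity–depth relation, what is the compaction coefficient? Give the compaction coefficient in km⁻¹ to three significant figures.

Athy: φ(d) = φ₀ e^(−cd) ⇒ φ₁/φ₂ = e^{c(d₂−d₁)} ⇒ c = ln(φ₁/φ₂)/(d₂−d₁)
c = ln(0.519/0.096) / (3.8 − 0.5) = ln(5.406) / 3.3 = 1.6876 / 3.3 = 0.5114 km⁻¹

0.511 km⁻¹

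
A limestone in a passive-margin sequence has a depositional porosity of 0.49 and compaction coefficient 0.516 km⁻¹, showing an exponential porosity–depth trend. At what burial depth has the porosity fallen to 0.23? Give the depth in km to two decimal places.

Invert Athy's law: z = ln(n₀/n) / c
z = ln(0.49/0.23) / 0.516 = ln(2.13) / 0.516 = 0.7563 / 0.516 = 1.466 km

1.47 km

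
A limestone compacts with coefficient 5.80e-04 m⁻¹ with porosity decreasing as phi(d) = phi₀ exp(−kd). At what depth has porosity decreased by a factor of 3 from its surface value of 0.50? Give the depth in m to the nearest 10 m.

1890 m

Working in km (1 km = 1000 m; k in km⁻¹ = k in m⁻¹ × 1000):
phi/phi₀ = 1/3 ⇒ exp(−k·d) = 1/3 ⇒ d = ln(3) / k
d = 1.0986 / 0.58 = 1.894 km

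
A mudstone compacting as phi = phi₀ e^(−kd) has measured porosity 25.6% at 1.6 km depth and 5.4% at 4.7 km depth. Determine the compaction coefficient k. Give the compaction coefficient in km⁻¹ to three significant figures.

Athy: phi(d) = phi₀ e^(−kd) ⇒ phi₁/phi₂ = e^{k(d₂−d₁)} ⇒ k = ln(phi₁/phi₂)/(d₂−d₁)
k = ln(0.256/0.054) / (4.7 − 1.6) = ln(4.741) / 3.1 = 1.5562 / 3.1 = 0.502 km⁻¹

0.502 km⁻¹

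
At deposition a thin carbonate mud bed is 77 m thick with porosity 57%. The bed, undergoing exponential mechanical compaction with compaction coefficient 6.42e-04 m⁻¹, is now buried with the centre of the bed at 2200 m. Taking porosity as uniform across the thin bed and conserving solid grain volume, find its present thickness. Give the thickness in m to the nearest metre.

38 m

Working in km (1 km = 1000 m; k in km⁻¹ = k in m⁻¹ × 1000):
Porosity at 2.2 km: φ = 0.57·exp(−0.642×2.2) = 0.1388
Solid-volume conservation: h(1−φ) = h₀(1−φ₀) ⇒ h = h₀·(1−φ₀)/(1−φ)
h = 0.077 × (1 − 0.57)/(1 − 0.1388) = 0.077 × 0.4993 = 0.0384 km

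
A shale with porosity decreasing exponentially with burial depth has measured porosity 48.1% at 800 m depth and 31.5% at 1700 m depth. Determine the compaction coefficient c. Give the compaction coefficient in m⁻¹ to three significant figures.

Working in km (1 km = 1000 m; c in km⁻¹ = c in m⁻¹ × 1000):
Athy: n(z) = n₀ e^(−cz) ⇒ n₁/n₂ = e^{c(z₂−z₁)} ⇒ c = ln(n₁/n₂)/(z₂−z₁)
c = ln(0.481/0.315) / (1.7 − 0.8) = ln(1.527) / 0.9 = 0.4233 / 0.9 = 0.4703 km⁻¹

0.000470 m⁻¹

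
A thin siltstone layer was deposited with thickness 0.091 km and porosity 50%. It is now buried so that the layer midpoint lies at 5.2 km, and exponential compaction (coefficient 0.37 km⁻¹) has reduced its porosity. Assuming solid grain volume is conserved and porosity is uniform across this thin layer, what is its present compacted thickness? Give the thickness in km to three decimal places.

Porosity at 5.2 km: φ = 0.5·exp(−0.37×5.2) = 0.0730
Solid-volume conservation: h(1−φ) = h₀(1−φ₀) ⇒ h = h₀·(1−φ₀)/(1−φ)
h = 0.091 × (1 − 0.5)/(1 − 0.0730) = 0.091 × 0.5394 = 0.0491 km

0.049 km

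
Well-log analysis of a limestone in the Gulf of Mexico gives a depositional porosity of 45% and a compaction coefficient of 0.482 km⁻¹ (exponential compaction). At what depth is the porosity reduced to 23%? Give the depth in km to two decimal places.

1.39 km

Invert Athy's law: d = ln(φ₀/φ) / β
d = ln(0.45/0.23) / 0.482 = ln(1.957) / 0.482 = 0.6712 / 0.482 = 1.392 km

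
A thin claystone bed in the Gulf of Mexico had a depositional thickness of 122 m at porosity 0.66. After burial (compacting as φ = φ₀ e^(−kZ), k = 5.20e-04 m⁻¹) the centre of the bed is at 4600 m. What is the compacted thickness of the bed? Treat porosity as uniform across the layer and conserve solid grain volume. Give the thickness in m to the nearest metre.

44 m

Working in km (1 km = 1000 m; k in km⁻¹ = k in m⁻¹ × 1000):
Porosity at 4.6 km: φ = 0.66·exp(−0.52×4.6) = 0.0604
Solid-volume conservation: h(1−φ) = h₀(1−φ₀) ⇒ h = h₀·(1−φ₀)/(1−φ)
h = 0.122 × (1 − 0.66)/(1 − 0.0604) = 0.122 × 0.3618 = 0.0441 km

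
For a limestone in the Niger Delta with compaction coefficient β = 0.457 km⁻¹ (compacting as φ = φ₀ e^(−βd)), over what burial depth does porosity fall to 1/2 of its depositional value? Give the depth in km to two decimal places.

1.52 km

φ/φ₀ = 1/2 ⇒ exp(−β·d) = 1/2 ⇒ d = ln(2) / β
d = 0.6931 / 0.457 = 1.517 km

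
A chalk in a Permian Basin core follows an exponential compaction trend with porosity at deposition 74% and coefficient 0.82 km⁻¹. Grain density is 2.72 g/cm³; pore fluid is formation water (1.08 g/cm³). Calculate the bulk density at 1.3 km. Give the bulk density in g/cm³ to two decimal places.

2.30 g/cm³

Porosity at depth: phi = 0.74·exp(−0.82×1.3) = 0.74×0.3444 = 0.2548
Bulk density: ρ_b = (1−phi)ρ_g + phi·ρ_f = 0.7452×2.72 + 0.2548×1.08
       = 2.027 + 0.275 = 2.302 g/cm³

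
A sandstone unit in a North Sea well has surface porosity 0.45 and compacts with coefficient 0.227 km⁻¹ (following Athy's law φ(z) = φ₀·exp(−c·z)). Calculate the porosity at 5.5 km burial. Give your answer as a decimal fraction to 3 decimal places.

φ = φ₀·exp(−c·z) = 0.45 × exp(−0.227 × 5.5) = 0.45 × exp(−1.248)
  = 0.45 × 0.2869 = 0.1291

0.129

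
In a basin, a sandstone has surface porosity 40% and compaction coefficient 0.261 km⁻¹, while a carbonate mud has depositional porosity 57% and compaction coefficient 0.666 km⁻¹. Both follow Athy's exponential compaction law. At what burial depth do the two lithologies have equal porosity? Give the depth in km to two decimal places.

0.87 km

Set n₀ₐ e^(−kₐZ) = n₀ᵦ e^(−kᵦZ) ⇒ ln(n₀ₐ/n₀ᵦ) = (kₐ − kᵦ)·Z
Z = ln(0.4/0.57) / (0.261 − 0.666) = -0.3542 / -0.405 = 0.874 km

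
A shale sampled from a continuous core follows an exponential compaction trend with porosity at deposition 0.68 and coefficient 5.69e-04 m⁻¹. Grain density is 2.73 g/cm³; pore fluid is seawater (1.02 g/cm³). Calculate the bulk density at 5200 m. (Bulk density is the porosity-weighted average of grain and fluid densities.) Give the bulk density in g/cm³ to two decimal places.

Working in km (1 km = 1000 m; k in km⁻¹ = k in m⁻¹ × 1000):
Porosity at depth: phi = 0.68·exp(−0.569×5.2) = 0.68×0.0519 = 0.0353
Bulk density: ρ_b = (1−phi)ρ_g + phi·ρ_f = 0.9647×2.73 + 0.0353×1.02
       = 2.634 + 0.036 = 2.670 g/cm³

2.67 g/cm³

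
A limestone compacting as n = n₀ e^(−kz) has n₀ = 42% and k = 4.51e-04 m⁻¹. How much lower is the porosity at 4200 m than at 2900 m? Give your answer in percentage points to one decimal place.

5.0 percentage points

Working in km (1 km = 1000 m; k in km⁻¹ = k in m⁻¹ × 1000):
n(2.9) = 0.42·e^(−0.451×2.9) = 0.1136
n(4.2) = 0.42·e^(−0.451×4.2) = 0.0632
Δn = 0.1136 − 0.0632 = 0.0504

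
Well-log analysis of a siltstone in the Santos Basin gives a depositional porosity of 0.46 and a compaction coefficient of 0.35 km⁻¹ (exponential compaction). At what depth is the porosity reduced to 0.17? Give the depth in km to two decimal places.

2.84 km

Invert Athy's law: Z = ln(φ₀/φ) / c
Z = ln(0.46/0.17) / 0.35 = ln(2.706) / 0.35 = 0.9954 / 0.35 = 2.844 km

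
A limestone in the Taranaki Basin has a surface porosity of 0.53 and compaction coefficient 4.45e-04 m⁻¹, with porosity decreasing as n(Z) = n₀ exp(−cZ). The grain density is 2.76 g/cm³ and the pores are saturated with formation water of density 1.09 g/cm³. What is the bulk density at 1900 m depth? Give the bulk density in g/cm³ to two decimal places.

Working in km (1 km = 1000 m; c in km⁻¹ = c in m⁻¹ × 1000):
Porosity at depth: n = 0.53·exp(−0.445×1.9) = 0.53×0.4293 = 0.2276
Bulk density: ρ_b = (1−n)ρ_g + n·ρ_f = 0.7724×2.76 + 0.2276×1.09
       = 2.132 + 0.248 = 2.380 g/cm³

2.38 g/cm³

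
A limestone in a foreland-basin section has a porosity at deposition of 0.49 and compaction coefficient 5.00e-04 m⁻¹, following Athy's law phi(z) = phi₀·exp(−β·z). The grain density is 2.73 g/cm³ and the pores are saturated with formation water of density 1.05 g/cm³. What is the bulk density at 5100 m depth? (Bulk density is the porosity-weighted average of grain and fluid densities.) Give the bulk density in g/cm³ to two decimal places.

Working in km (1 km = 1000 m; β in km⁻¹ = β in m⁻¹ × 1000):
Porosity at depth: phi = 0.49·exp(−0.5×5.1) = 0.49×0.0781 = 0.0383
Bulk density: ρ_b = (1−phi)ρ_g + phi·ρ_f = 0.9617×2.73 + 0.0383×1.05
       = 2.626 + 0.040 = 2.666 g/cm³

2.67 g/cm³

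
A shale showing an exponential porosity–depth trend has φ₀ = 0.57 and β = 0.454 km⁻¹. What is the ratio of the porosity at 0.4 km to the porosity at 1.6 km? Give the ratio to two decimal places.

1.72

φ(Z₁)/φ(Z₂) = e^(−β·Z₁)/e^(−β·Z₂) = e^{β(Z₂−Z₁)}
= exp(0.454 × 1.2) = exp(0.5448) = 1.7243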